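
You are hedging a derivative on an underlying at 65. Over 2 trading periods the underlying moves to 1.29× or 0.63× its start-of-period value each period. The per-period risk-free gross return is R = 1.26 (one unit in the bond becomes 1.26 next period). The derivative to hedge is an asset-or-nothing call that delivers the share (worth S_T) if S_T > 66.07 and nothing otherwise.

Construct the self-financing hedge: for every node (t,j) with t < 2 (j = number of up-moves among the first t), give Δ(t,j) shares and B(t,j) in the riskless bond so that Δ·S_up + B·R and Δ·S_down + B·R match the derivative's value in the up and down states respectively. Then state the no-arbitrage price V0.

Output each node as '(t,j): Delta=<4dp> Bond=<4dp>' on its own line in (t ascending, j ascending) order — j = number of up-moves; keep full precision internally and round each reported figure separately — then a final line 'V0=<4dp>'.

(0,0): Delta=1.9101 Bond=-62.0790
(1,0): Delta=0.0000 Bond=0.0000
(1,1): Delta=1.9545 Bond=-81.9443
V0=62.0790

Risk-neutral probability p* = (R−d)/(u−d) = (1.26−0.63)/(1.29−0.63) = 0.9545.
Terminal payoffs: V(2,0)=0.0000, V(2,1)=0.0000, V(2,2)=108.1665
(1,0): S=40.9500. Δ = (V_up−V_dn)/(S_up−S_dn) = (0.0000−0.0000)/(52.8255−25.7985) = 0.0000. V = [p*·0.0000 + (1−p*)·0.0000]/1.26 = 0.0000. B = V − Δ·S = 0.0000.
(1,1): S=83.8500. Δ = (V_up−V_dn)/(S_up−S_dn) = (108.1665−0.0000)/(108.1665−52.8255) = 1.9545. V = [p*·108.1665 + (1−p*)·0.0000]/1.26 = 81.9443. B = V − Δ·S = -81.9443.
(0,0): S=65.0000. Δ = (V_up−V_dn)/(S_up−S_dn) = (81.9443−0.0000)/(83.8500−40.9500) = 1.9101. V = [p*·81.9443 + (1−p*)·0.0000]/1.26 = 62.0790. B = V − Δ·S = -62.0790.
Each (Δ,B) replicates both successor values, so the strategy is self-financing and V0 is arbitrage-free.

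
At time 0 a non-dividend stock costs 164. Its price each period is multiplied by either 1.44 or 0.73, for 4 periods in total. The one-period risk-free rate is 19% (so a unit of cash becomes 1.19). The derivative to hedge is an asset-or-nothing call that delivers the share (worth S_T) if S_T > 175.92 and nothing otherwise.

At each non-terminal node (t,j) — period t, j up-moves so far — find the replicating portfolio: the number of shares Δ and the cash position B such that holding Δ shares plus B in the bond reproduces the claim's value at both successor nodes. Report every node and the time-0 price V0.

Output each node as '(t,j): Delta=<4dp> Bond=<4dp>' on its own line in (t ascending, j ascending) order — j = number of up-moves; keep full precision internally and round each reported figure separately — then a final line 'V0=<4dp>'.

The replicating-portfolio and risk-neutral prices coincide; use p* = (1.19−0.73)/(1.44−0.73) = 0.6479 for the latter.
Terminal payoffs: V(4,0)=0.0000, V(4,1)=0.0000, V(4,2)=181.2235, V(4,3)=357.4820, V(4,4)=705.1700
Node (3,0) S=63.7988: V=(p*·0.0000+(1−p*)·0.0000)/1.19=0.0000; Δ=(0.0000−0.0000)/(91.8703−46.5731)=0.0000; B=V−Δ·S=0.0000
Node (3,1) S=125.8497: V=(p*·181.2235+(1−p*)·0.0000)/1.19=98.6659; Δ=(181.2235−0.0000)/(181.2235−91.8703)=2.0282; B=V−Δ·S=-156.5785
Node (3,2) S=248.2514: V=(p*·357.4820+(1−p*)·181.2235)/1.19=248.2514; Δ=(357.4820−181.2235)/(357.4820−181.2235)=1.0000; B=V−Δ·S=0.0000
Node (3,3) S=489.7014: V=(p*·705.1700+(1−p*)·357.4820)/1.19=489.7014; Δ=(705.1700−357.4820)/(705.1700−357.4820)=1.0000; B=V−Δ·S=0.0000
Node (2,0) S=87.3956: V=(p*·98.6659+(1−p*)·0.0000)/1.19=53.7180; Δ=(98.6659−0.0000)/(125.8497−63.7988)=1.5901; B=V−Δ·S=-85.2481
Node (2,1) S=172.3968: V=(p*·248.2514+(1−p*)·98.6659)/1.19=164.3533; Δ=(248.2514−98.6659)/(248.2514−125.8497)=1.2221; B=V−Δ·S=-46.3305
Node (2,2) S=340.0704: V=(p*·489.7014+(1−p*)·248.2514)/1.19=340.0704; Δ=(489.7014−248.2514)/(489.7014−248.2514)=1.0000; B=V−Δ·S=0.0000
Node (1,0) S=119.7200: V=(p*·164.3533+(1−p*)·53.7180)/1.19=105.3758; Δ=(164.3533−53.7180)/(172.3968−87.3956)=1.3016; B=V−Δ·S=-50.4486
Node (1,1) S=236.1600: V=(p*·340.0704+(1−p*)·164.3533)/1.19=233.7800; Δ=(340.0704−164.3533)/(340.0704−172.3968)=1.0480; B=V−Δ·S=-13.7089
Node (0,0) S=164.0000: V=(p*·233.7800+(1−p*)·105.3758)/1.19=158.4599; Δ=(233.7800−105.3758)/(236.1600−119.7200)=1.1027; B=V−Δ·S=-22.3911
Check: Δ(0,0)·S0 + B(0,0) = 158.4599 = V0.

(0,0): Delta=1.1027 Bond=-22.3911
(1,0): Delta=1.3016 Bond=-50.4486
(1,1): Delta=1.0480 Bond=-13.7089
(2,0): Delta=1.5901 Bond=-85.2481
(2,1): Delta=1.2221 Bond=-46.3305
(2,2): Delta=1.0000 Bond=0.0000
(3,0): Delta=0.0000 Bond=0.0000
(3,1): Delta=2.0282 Bond=-156.5785
(3,2): Delta=1.0000 Bond=0.0000
(3,3): Delta=1.0000 Bond=0.0000
V0=158.4599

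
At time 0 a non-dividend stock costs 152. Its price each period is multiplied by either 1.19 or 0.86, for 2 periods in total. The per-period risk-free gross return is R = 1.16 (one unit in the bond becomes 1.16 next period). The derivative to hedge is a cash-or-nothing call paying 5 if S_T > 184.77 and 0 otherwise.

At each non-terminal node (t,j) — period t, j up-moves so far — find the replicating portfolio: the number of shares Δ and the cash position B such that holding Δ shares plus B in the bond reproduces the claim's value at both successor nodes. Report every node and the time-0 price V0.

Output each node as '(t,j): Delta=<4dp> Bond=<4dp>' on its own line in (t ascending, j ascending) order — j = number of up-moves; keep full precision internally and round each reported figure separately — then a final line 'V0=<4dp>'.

The replicating-portfolio and risk-neutral prices coincide; use p* = (1.16−0.86)/(1.19−0.86) = 0.9091 for the latter.
Payoff layer (t=2): V(2,0)=0.0000, V(2,1)=0.0000, V(2,2)=5.0000
Node (1,0) S=130.7200: V=(p*·0.0000+(1−p*)·0.0000)/1.16=0.0000; Δ=(0.0000−0.0000)/(155.5568−112.4192)=0.0000; B=V−Δ·S=0.0000
Node (1,1) S=180.8800: V=(p*·5.0000+(1−p*)·0.0000)/1.16=3.9185; Δ=(5.0000−0.0000)/(215.2472−155.5568)=0.0838; B=V−Δ·S=-11.2330
Node (0,0) S=152.0000: V=(p*·3.9185+(1−p*)·0.0000)/1.16=3.0709; Δ=(3.9185−0.0000)/(180.8800−130.7200)=0.0781; B=V−Δ·S=-8.8033
Self-financing check: at every node Δ·S+B equals the discounted successor values.

(0,0): Delta=0.0781 Bond=-8.8033
(1,0): Delta=0.0000 Bond=0.0000
(1,1): Delta=0.0838 Bond=-11.2330
V0=3.0709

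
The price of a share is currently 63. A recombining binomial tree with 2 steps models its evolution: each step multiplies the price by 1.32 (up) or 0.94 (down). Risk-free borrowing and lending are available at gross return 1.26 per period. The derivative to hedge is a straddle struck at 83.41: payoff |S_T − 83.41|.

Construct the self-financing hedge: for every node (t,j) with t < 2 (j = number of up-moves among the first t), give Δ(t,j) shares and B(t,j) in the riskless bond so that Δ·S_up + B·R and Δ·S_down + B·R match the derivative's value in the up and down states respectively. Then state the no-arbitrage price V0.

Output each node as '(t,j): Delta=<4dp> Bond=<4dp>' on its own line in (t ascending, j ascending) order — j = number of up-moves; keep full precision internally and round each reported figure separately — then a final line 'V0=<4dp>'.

(0,0): Delta=0.4719 Bond=-16.6391
(1,0): Delta=-1.0000 Bond=66.1984
(1,1): Delta=0.6684 Bond=-37.3084
V0=13.0882

Since d<R<u, set p* = (R−d)/(u−d) = 0.8421; price each node as the discounted p*-expectation of its children.
Terminal values V(2,·): V(2,0)=27.7432, V(2,1)=5.2396, V(2,2)=26.3612
(1,0): S=59.2200. Δ = (V_up−V_dn)/(S_up−S_dn) = (5.2396−27.7432)/(78.1704−55.6668) = -1.0000. V = [p*·5.2396 + (1−p*)·27.7432]/1.26 = 6.9784. B = V − Δ·S = 66.1984.
(1,1): S=83.1600. Δ = (V_up−V_dn)/(S_up−S_dn) = (26.3612−5.2396)/(109.7712−78.1704) = 0.6684. V = [p*·26.3612 + (1−p*)·5.2396]/1.26 = 18.2748. B = V − Δ·S = -37.3084.
(0,0): S=63.0000. Δ = (V_up−V_dn)/(S_up−S_dn) = (18.2748−6.9784)/(83.1600−59.2200) = 0.4719. V = [p*·18.2748 + (1−p*)·6.9784]/1.26 = 13.0882. B = V − Δ·S = -16.6391.
Each (Δ,B) replicates both successor values, so the strategy is self-financing and V0 is arbitrage-free.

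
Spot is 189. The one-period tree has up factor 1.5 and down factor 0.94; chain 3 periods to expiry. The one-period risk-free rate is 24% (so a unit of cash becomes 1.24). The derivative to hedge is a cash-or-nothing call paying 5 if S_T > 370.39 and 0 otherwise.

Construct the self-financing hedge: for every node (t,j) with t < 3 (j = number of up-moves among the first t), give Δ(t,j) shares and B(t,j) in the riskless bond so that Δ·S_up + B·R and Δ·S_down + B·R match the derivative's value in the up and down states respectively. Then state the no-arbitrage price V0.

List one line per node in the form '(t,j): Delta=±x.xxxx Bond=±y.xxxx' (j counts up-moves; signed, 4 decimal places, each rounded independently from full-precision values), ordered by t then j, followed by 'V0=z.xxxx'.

The replicating-portfolio and risk-neutral prices coincide; use p* = (1.24−0.94)/(1.5−0.94) = 0.5357 for the latter.
Terminal payoffs: V(3,0)=0.0000, V(3,1)=0.0000, V(3,2)=5.0000, V(3,3)=5.0000
Node (2,0) S=167.0004: V=(p*·0.0000+(1−p*)·0.0000)/1.24=0.0000; Δ=(0.0000−0.0000)/(250.5006−156.9804)=0.0000; B=V−Δ·S=0.0000
Node (2,1) S=266.4900: V=(p*·5.0000+(1−p*)·0.0000)/1.24=2.1601; Δ=(5.0000−0.0000)/(399.7350−250.5006)=0.0335; B=V−Δ·S=-6.7684
Node (2,2) S=425.2500: V=(p*·5.0000+(1−p*)·5.0000)/1.24=4.0323; Δ=(5.0000−5.0000)/(637.8750−399.7350)=0.0000; B=V−Δ·S=4.0323
Node (1,0) S=177.6600: V=(p*·2.1601+(1−p*)·0.0000)/1.24=0.9332; Δ=(2.1601−0.0000)/(266.4900−167.0004)=0.0217; B=V−Δ·S=-2.9242
Node (1,1) S=283.5000: V=(p*·4.0323+(1−p*)·2.1601)/1.24=2.5509; Δ=(4.0323−2.1601)/(425.2500−266.4900)=0.0118; B=V−Δ·S=-0.7922
Node (0,0) S=189.0000: V=(p*·2.5509+(1−p*)·0.9332)/1.24=1.4515; Δ=(2.5509−0.9332)/(283.5000−177.6600)=0.0153; B=V−Δ·S=-1.4371
Each (Δ,B) replicates both successor values, so the strategy is self-financing and V0 is arbitrage-free.

(0,0): Delta=0.0153 Bond=-1.4371
(1,0): Delta=0.0217 Bond=-2.9242
(1,1): Delta=0.0118 Bond=-0.7922
(2,0): Delta=0.0000 Bond=0.0000
(2,1): Delta=0.0335 Bond=-6.7684
(2,2): Delta=0.0000 Bond=4.0323
V0=1.4515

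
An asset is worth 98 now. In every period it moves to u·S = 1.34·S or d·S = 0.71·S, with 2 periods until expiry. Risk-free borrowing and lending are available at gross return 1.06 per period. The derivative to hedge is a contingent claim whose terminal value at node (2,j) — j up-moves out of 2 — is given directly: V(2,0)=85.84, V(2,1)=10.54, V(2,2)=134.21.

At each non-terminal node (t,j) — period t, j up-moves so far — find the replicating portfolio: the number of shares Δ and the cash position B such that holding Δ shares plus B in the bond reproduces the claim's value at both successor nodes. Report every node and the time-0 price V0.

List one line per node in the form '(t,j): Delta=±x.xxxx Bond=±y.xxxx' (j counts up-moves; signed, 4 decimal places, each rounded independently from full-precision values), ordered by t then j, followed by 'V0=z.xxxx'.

(0,0): Delta=0.5385 Bond=3.8208
(1,0): Delta=-1.7178 Bond=161.0395
(1,1): Delta=1.4948 Bond=-121.5416
V0=56.5894

No-arbitrage ⇒ martingale measure with p* = (R−d)/(u−d) = 0.5556.
At expiry t=2: V(2,0)=85.8400, V(2,1)=10.5400, V(2,2)=134.2100
Node (1,0) S=69.5800: V=(p*·10.5400+(1−p*)·85.8400)/1.06=41.5157; Δ=(10.5400−85.8400)/(93.2372−49.4018)=-1.7178; B=V−Δ·S=161.0395
Node (1,1) S=131.3200: V=(p*·134.2100+(1−p*)·10.5400)/1.06=74.7600; Δ=(134.2100−10.5400)/(175.9688−93.2372)=1.4948; B=V−Δ·S=-121.5416
Node (0,0) S=98.0000: V=(p*·74.7600+(1−p*)·41.5157)/1.06=56.5894; Δ=(74.7600−41.5157)/(131.3200−69.5800)=0.5385; B=V−Δ·S=3.8208
Self-financing check: at every node Δ·S+B equals the discounted successor values.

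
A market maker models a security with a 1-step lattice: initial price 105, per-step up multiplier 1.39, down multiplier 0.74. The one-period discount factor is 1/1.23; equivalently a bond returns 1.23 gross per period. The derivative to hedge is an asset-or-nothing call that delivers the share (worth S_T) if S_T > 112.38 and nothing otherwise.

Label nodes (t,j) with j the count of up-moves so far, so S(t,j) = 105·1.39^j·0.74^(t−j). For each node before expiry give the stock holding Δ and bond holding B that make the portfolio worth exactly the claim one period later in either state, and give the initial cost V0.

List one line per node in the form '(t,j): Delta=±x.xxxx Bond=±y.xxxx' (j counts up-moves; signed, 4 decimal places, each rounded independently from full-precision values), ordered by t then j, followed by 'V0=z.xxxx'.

(0,0): Delta=2.1385 Bond=-135.0882
V0=89.4503

Since d<R<u, set p* = (R−d)/(u−d) = 0.7538; price each node as the discounted p*-expectation of its children.
At expiry t=1: V(1,0)=0.0000, V(1,1)=145.9500
(0,0): S=105.0000. Δ = (V_up−V_dn)/(S_up−S_dn) = (145.9500−0.0000)/(145.9500−77.7000) = 2.1385. V = [p*·145.9500 + (1−p*)·0.0000]/1.23 = 89.4503. B = V − Δ·S = -135.0882.
The time-0 hedge costs 89.4503, which is the no-arbitrage price.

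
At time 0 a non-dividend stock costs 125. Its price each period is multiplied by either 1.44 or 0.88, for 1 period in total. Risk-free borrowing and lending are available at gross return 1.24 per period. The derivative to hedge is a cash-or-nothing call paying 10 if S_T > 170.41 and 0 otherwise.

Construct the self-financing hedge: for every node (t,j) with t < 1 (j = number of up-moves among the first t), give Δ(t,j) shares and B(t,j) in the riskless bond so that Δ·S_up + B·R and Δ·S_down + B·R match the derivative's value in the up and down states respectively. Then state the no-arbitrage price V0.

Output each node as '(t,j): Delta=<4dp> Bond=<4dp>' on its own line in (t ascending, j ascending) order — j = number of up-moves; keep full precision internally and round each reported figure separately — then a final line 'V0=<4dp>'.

(0,0): Delta=0.1429 Bond=-12.6728
V0=5.1843

Risk-neutral probability p* = (R−d)/(u−d) = (1.24−0.88)/(1.44−0.88) = 0.6429.
At expiry t=1: V(1,0)=0.0000, V(1,1)=10.0000
  t=0,j=0: stock 125.0000 → up 180.0000 (V=10.0000), down 110.0000 (V=0.0000). Price 5.1843; hedge Δ=0.1429, bond B=-12.6728.
The time-0 hedge costs 5.1843, which is the no-arbitrage price.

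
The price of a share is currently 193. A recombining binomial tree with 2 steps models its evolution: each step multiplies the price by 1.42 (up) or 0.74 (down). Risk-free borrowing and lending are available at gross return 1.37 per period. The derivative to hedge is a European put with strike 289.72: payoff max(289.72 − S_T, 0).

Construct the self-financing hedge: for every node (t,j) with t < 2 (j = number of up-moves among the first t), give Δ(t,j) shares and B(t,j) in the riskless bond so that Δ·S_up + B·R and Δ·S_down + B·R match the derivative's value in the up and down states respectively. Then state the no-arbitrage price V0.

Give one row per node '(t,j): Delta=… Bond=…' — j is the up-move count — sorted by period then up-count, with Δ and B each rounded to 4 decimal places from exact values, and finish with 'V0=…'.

(0,0): Delta=-0.4876 Bond=100.9417
(1,0): Delta=-1.0000 Bond=211.4745
(1,1): Delta=-0.4664 Bond=132.4819
V0=6.8394

Risk-neutral probability p* = (R−d)/(u−d) = (1.37−0.74)/(1.42−0.74) = 0.9265.
Payoff layer (t=2): V(2,0)=184.0332, V(2,1)=86.9156, V(2,2)=0.0000
(1,0): S=142.8200. Δ = (V_up−V_dn)/(S_up−S_dn) = (86.9156−184.0332)/(202.8044−105.6868) = -1.0000. V = [p*·86.9156 + (1−p*)·184.0332]/1.37 = 68.6545. B = V − Δ·S = 211.4745.
(1,1): S=274.0600. Δ = (V_up−V_dn)/(S_up−S_dn) = (0.0000−86.9156)/(389.1652−202.8044) = -0.4664. V = [p*·0.0000 + (1−p*)·86.9156]/1.37 = 4.6649. B = V − Δ·S = 132.4819.
(0,0): S=193.0000. Δ = (V_up−V_dn)/(S_up−S_dn) = (4.6649−68.6545)/(274.0600−142.8200) = -0.4876. V = [p*·4.6649 + (1−p*)·68.6545]/1.37 = 6.8394. B = V − Δ·S = 100.9417.
Self-financing check: at every node Δ·S+B equals the discounted successor values.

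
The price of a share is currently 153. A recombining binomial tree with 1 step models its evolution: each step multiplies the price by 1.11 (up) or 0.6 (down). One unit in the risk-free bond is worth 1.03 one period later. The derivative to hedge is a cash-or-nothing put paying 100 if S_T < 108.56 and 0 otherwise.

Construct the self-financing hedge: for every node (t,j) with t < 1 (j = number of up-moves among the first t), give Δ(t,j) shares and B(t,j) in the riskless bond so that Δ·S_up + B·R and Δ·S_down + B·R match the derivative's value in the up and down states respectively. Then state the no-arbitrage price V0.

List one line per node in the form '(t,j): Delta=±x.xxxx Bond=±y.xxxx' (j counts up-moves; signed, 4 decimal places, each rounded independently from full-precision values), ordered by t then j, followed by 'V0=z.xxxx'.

Under the risk-neutral measure, an up-move has probability p* = (R−d)/(u−d) = 0.8431 and values discount at R = 1.03.
At expiry t=1: V(1,0)=100.0000, V(1,1)=0.0000
  t=0,j=0: stock 153.0000 → up 169.8300 (V=0.0000), down 91.8000 (V=100.0000). Price 15.2294; hedge Δ=-1.2816, bond B=211.3078.
Root portfolio cost Δ·153+B reproduces V0=15.2294.

(0,0): Delta=-1.2816 Bond=211.3078
V0=15.2294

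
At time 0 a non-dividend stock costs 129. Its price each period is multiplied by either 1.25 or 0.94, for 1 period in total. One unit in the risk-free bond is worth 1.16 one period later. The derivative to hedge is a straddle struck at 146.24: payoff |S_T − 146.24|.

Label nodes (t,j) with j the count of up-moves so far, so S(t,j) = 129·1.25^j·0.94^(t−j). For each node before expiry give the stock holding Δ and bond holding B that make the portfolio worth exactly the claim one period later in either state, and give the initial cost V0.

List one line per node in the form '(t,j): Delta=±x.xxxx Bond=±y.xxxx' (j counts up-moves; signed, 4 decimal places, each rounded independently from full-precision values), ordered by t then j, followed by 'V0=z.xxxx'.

(0,0): Delta=-0.2493 Bond=47.5962
V0=15.4349

Risk-neutral probability p* = (R−d)/(u−d) = (1.16−0.94)/(1.25−0.94) = 0.7097.
Terminal values V(1,·): V(1,0)=24.9800, V(1,1)=15.0100
  t=0,j=0: stock 129.0000 → up 161.2500 (V=15.0100), down 121.2600 (V=24.9800). Price 15.4349; hedge Δ=-0.2493, bond B=47.5962.
Self-financing check: at every node Δ·S+B equals the discounted successor values.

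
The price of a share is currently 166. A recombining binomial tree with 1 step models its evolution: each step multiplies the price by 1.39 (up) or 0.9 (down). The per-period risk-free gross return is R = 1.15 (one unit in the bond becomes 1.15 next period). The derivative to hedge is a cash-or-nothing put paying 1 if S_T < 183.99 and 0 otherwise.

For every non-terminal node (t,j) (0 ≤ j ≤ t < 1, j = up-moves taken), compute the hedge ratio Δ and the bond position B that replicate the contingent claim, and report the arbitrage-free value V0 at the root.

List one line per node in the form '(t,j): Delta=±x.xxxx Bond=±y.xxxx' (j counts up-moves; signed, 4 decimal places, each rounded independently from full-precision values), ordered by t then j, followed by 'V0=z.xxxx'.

(0,0): Delta=-0.0123 Bond=2.4667
V0=0.4259

Since d<R<u, set p* = (R−d)/(u−d) = 0.5102; price each node as the discounted p*-expectation of its children.
Terminal values V(1,·): V(1,0)=1.0000, V(1,1)=0.0000
  t=0,j=0: stock 166.0000 → up 230.7400 (V=0.0000), down 149.4000 (V=1.0000). Price 0.4259; hedge Δ=-0.0123, bond B=2.4667.
Self-financing check: at every node Δ·S+B equals the discounted successor values.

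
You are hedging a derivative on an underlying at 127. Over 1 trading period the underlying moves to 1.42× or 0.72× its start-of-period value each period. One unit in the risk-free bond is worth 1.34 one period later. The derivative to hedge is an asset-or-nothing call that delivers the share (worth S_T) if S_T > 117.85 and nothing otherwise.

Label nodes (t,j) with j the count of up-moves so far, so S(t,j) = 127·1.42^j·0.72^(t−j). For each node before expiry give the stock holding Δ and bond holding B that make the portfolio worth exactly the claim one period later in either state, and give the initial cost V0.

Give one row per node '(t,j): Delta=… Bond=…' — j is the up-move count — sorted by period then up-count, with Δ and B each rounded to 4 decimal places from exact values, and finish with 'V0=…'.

The replicating-portfolio and risk-neutral prices coincide; use p* = (1.34−0.72)/(1.42−0.72) = 0.8857 for the latter.
Terminal payoffs: V(1,0)=0.0000, V(1,1)=180.3400
Node (0,0) S=127.0000: V=(p*·180.3400+(1−p*)·0.0000)/1.34=119.2013; Δ=(180.3400−0.0000)/(180.3400−91.4400)=2.0286; B=V−Δ·S=-138.4273
Each (Δ,B) replicates both successor values, so the strategy is self-financing and V0 is arbitrage-free.

(0,0): Delta=2.0286 Bond=-138.4273
V0=119.2013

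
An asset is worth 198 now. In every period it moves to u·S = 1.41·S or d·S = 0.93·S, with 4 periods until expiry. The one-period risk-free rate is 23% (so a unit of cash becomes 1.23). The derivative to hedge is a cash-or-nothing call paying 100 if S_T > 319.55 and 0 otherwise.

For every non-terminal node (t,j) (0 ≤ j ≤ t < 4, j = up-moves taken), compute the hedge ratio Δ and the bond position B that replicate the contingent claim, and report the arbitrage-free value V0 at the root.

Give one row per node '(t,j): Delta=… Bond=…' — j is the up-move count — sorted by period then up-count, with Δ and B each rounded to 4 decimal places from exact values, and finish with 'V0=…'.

(0,0): Delta=0.1491 Bond=7.5465
(1,0): Delta=0.3505 Bond=-27.8138
(1,1): Delta=0.0694 Bond=31.5398
(2,0): Delta=0.6182 Bond=-80.0408
(2,1): Delta=0.2446 Bond=-6.7131
(2,2): Delta=0.0000 Bond=66.0982
(3,0): Delta=0.0000 Bond=0.0000
(3,1): Delta=0.8628 Bond=-157.5203
(3,2): Delta=0.0000 Bond=81.3008
(3,3): Delta=0.0000 Bond=81.3008
V0=37.0659

Risk-neutral probability p* = (R−d)/(u−d) = (1.23−0.93)/(1.41−0.93) = 0.6250.
At expiry t=4: V(4,0)=0.0000, V(4,1)=0.0000, V(4,2)=100.0000, V(4,3)=100.0000, V(4,4)=100.0000
(3,0): S=159.2627. Δ = (V_up−V_dn)/(S_up−S_dn) = (0.0000−0.0000)/(224.5604−148.1143) = 0.0000. V = [p*·0.0000 + (1−p*)·0.0000]/1.23 = 0.0000. B = V − Δ·S = 0.0000.
(3,1): S=241.4628. Δ = (V_up−V_dn)/(S_up−S_dn) = (100.0000−0.0000)/(340.4625−224.5604) = 0.8628. V = [p*·100.0000 + (1−p*)·0.0000]/1.23 = 50.8130. B = V − Δ·S = -157.5203.
(3,2): S=366.0887. Δ = (V_up−V_dn)/(S_up−S_dn) = (100.0000−100.0000)/(516.1851−340.4625) = 0.0000. V = [p*·100.0000 + (1−p*)·100.0000]/1.23 = 81.3008. B = V − Δ·S = 81.3008.
(3,3): S=555.0378. Δ = (V_up−V_dn)/(S_up−S_dn) = (100.0000−100.0000)/(782.6032−516.1851) = 0.0000. V = [p*·100.0000 + (1−p*)·100.0000]/1.23 = 81.3008. B = V − Δ·S = 81.3008.
(2,0): S=171.2502. Δ = (V_up−V_dn)/(S_up−S_dn) = (50.8130−0.0000)/(241.4628−159.2627) = 0.6182. V = [p*·50.8130 + (1−p*)·0.0000]/1.23 = 25.8196. B = V − Δ·S = -80.0408.
(2,1): S=259.6374. Δ = (V_up−V_dn)/(S_up−S_dn) = (81.3008−50.8130)/(366.0887−241.4628) = 0.2446. V = [p*·81.3008 + (1−p*)·50.8130]/1.23 = 56.8032. B = V − Δ·S = -6.7131.
(2,2): S=393.6438. Δ = (V_up−V_dn)/(S_up−S_dn) = (81.3008−81.3008)/(555.0378−366.0887) = 0.0000. V = [p*·81.3008 + (1−p*)·81.3008]/1.23 = 66.0982. B = V − Δ·S = 66.0982.
(1,0): S=184.1400. Δ = (V_up−V_dn)/(S_up−S_dn) = (56.8032−25.8196)/(259.6374−171.2502) = 0.3505. V = [p*·56.8032 + (1−p*)·25.8196]/1.23 = 36.7352. B = V − Δ·S = -27.8138.
(1,1): S=279.1800. Δ = (V_up−V_dn)/(S_up−S_dn) = (66.0982−56.8032)/(393.6438−259.6374) = 0.0694. V = [p*·66.0982 + (1−p*)·56.8032]/1.23 = 50.9045. B = V − Δ·S = 31.5398.
(0,0): S=198.0000. Δ = (V_up−V_dn)/(S_up−S_dn) = (50.9045−36.7352)/(279.1800−184.1400) = 0.1491. V = [p*·50.9045 + (1−p*)·36.7352]/1.23 = 37.0659. B = V − Δ·S = 7.5465.
Check: Δ(0,0)·S0 + B(0,0) = 37.0659 = V0.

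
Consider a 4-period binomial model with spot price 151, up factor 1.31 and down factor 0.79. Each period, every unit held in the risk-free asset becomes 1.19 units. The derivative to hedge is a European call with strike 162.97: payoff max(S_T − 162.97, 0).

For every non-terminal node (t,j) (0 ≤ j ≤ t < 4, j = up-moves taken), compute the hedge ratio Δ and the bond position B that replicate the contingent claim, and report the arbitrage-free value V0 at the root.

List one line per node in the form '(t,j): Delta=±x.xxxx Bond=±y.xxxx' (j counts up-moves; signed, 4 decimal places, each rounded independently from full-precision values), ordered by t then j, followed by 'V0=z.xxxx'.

Under the risk-neutral measure, an up-move has probability p* = (R−d)/(u−d) = 0.7692 and values discount at R = 1.19.
Payoff layer (t=4): V(4,0)=0.0000, V(4,1)=0.0000, V(4,2)=0.0000, V(4,3)=105.2048, V(4,4)=281.7249
Node (3,0) S=74.4489: V=(p*·0.0000+(1−p*)·0.0000)/1.19=0.0000; Δ=(0.0000−0.0000)/(97.5280−58.8146)=0.0000; B=V−Δ·S=0.0000
Node (3,1) S=123.4532: V=(p*·0.0000+(1−p*)·0.0000)/1.19=0.0000; Δ=(0.0000−0.0000)/(161.7237−97.5280)=0.0000; B=V−Δ·S=0.0000
Node (3,2) S=204.7136: V=(p*·105.2048+(1−p*)·0.0000)/1.19=68.0057; Δ=(105.2048−0.0000)/(268.1748−161.7237)=0.9883; B=V−Δ·S=-134.3112
Node (3,3) S=339.4617: V=(p*·281.7249+(1−p*)·105.2048)/1.19=202.5122; Δ=(281.7249−105.2048)/(444.6949−268.1748)=1.0000; B=V−Δ·S=-136.9496
Node (2,0) S=94.2391: V=(p*·0.0000+(1−p*)·0.0000)/1.19=0.0000; Δ=(0.0000−0.0000)/(123.4532−74.4489)=0.0000; B=V−Δ·S=0.0000
Node (2,1) S=156.2699: V=(p*·68.0057+(1−p*)·0.0000)/1.19=43.9597; Δ=(68.0057−0.0000)/(204.7136−123.4532)=0.8369; B=V−Δ·S=-86.8204
Node (2,2) S=259.1311: V=(p*·202.5122+(1−p*)·68.0057)/1.19=144.0943; Δ=(202.5122−68.0057)/(339.4617−204.7136)=0.9982; B=V−Δ·S=-114.5720
Node (1,0) S=119.2900: V=(p*·43.9597+(1−p*)·0.0000)/1.19=28.4161; Δ=(43.9597−0.0000)/(156.2699−94.2391)=0.7087; B=V−Δ·S=-56.1218
Node (1,1) S=197.8100: V=(p*·144.0943+(1−p*)·43.9597)/1.19=101.6692; Δ=(144.0943−43.9597)/(259.1311−156.2699)=0.9735; B=V−Δ·S=-90.8973
Node (0,0) S=151.0000: V=(p*·101.6692+(1−p*)·28.4161)/1.19=71.2308; Δ=(101.6692−28.4161)/(197.8100−119.2900)=0.9329; B=V−Δ·S=-69.6405
Check: Δ(0,0)·S0 + B(0,0) = 71.2308 = V0.

(0,0): Delta=0.9329 Bond=-69.6405
(1,0): Delta=0.7087 Bond=-56.1218
(1,1): Delta=0.9735 Bond=-90.8973
(2,0): Delta=0.0000 Bond=0.0000
(2,1): Delta=0.8369 Bond=-86.8204
(2,2): Delta=0.9982 Bond=-114.5720
(3,0): Delta=0.0000 Bond=0.0000
(3,1): Delta=0.0000 Bond=0.0000
(3,2): Delta=0.9883 Bond=-134.3112
(3,3): Delta=1.0000 Bond=-136.9496
V0=71.2308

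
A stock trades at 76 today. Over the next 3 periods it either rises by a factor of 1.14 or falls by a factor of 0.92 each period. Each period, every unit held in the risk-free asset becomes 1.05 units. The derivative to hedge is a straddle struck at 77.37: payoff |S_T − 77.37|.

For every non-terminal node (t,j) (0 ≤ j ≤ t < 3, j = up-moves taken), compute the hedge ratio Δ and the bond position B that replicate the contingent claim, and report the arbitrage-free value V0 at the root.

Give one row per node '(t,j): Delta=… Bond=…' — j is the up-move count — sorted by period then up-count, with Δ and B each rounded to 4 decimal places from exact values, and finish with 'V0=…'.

No-arbitrage ⇒ martingale measure with p* = (R−d)/(u−d) = 0.5909.
Payoff layer (t=3): V(3,0)=18.1897, V(3,1)=4.0379, V(3,2)=13.4980, V(3,3)=35.2273
(2,0): S=64.3264. Δ = (V_up−V_dn)/(S_up−S_dn) = (4.0379−18.1897)/(73.3321−59.1803) = -1.0000. V = [p*·4.0379 + (1−p*)·18.1897]/1.05 = 9.3593. B = V − Δ·S = 73.6857.
(2,1): S=79.7088. Δ = (V_up−V_dn)/(S_up−S_dn) = (13.4980−4.0379)/(90.8680−73.3321) = 0.5395. V = [p*·13.4980 + (1−p*)·4.0379]/1.05 = 9.1695. B = V − Δ·S = -33.8311.
(2,2): S=98.7696. Δ = (V_up−V_dn)/(S_up−S_dn) = (35.2273−13.4980)/(112.5973−90.8680) = 1.0000. V = [p*·35.2273 + (1−p*)·13.4980]/1.05 = 25.0839. B = V − Δ·S = -73.6857.
(1,0): S=69.9200. Δ = (V_up−V_dn)/(S_up−S_dn) = (9.1695−9.3593)/(79.7088−64.3264) = -0.0123. V = [p*·9.1695 + (1−p*)·9.3593]/1.05 = 8.8068. B = V − Δ·S = 9.6696.
(1,1): S=86.6400. Δ = (V_up−V_dn)/(S_up−S_dn) = (25.0839−9.1695)/(98.7696−79.7088) = 0.8349. V = [p*·25.0839 + (1−p*)·9.1695]/1.05 = 17.6890. B = V − Δ·S = -54.6491.
(0,0): S=76.0000. Δ = (V_up−V_dn)/(S_up−S_dn) = (17.6890−8.8068)/(86.6400−69.9200) = 0.5312. V = [p*·17.6890 + (1−p*)·8.8068]/1.05 = 13.3861. B = V − Δ·S = -26.9875.
The time-0 hedge costs 13.3861, which is the no-arbitrage price.

(0,0): Delta=0.5312 Bond=-26.9875
(1,0): Delta=-0.0123 Bond=9.6696
(1,1): Delta=0.8349 Bond=-54.6491
(2,0): Delta=-1.0000 Bond=73.6857
(2,1): Delta=0.5395 Bond=-33.8311
(2,2): Delta=1.0000 Bond=-73.6857
V0=13.3861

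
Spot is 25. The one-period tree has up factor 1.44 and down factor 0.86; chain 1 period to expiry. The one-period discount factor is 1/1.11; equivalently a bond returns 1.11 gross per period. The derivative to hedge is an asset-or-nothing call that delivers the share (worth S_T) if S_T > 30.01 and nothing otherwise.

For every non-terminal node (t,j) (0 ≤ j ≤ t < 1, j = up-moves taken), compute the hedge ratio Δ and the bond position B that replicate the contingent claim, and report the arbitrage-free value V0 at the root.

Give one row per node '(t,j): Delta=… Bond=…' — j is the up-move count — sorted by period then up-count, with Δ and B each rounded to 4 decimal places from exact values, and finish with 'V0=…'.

(0,0): Delta=2.4828 Bond=-48.0895
V0=13.9795

No-arbitrage ⇒ martingale measure with p* = (R−d)/(u−d) = 0.4310.
Payoff layer (t=1): V(1,0)=0.0000, V(1,1)=36.0000
  t=0,j=0: stock 25.0000 → up 36.0000 (V=36.0000), down 21.5000 (V=0.0000). Price 13.9795; hedge Δ=2.4828, bond B=-48.0895.
Self-financing check: at every node Δ·S+B equals the discounted successor values.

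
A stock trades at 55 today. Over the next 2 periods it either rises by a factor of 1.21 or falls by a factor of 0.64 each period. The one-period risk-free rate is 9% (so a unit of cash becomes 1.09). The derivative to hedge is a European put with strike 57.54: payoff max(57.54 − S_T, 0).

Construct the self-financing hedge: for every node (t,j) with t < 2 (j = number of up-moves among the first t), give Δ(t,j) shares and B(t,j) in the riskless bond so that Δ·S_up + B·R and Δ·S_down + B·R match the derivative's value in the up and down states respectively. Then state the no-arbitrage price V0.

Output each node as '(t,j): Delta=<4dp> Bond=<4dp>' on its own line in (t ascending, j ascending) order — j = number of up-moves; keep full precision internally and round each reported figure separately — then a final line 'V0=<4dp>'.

The replicating-portfolio and risk-neutral prices coincide; use p* = (1.09−0.64)/(1.21−0.64) = 0.7895 for the latter.
At expiry t=2: V(2,0)=35.0120, V(2,1)=14.9480, V(2,2)=0.0000
  t=1,j=0: stock 35.2000 → up 42.5920 (V=14.9480), down 22.5280 (V=35.0120). Price 17.5890; hedge Δ=-1.0000, bond B=52.7890.
  t=1,j=1: stock 66.5500 → up 80.5255 (V=0.0000), down 42.5920 (V=14.9480). Price 2.8871; hedge Δ=-0.3941, bond B=29.1117.
  t=0,j=0: stock 55.0000 → up 66.5500 (V=2.8871), down 35.2000 (V=17.5890). Price 5.4883; hedge Δ=-0.4690, bond B=31.2811.
Self-financing check: at every node Δ·S+B equals the discounted successor values.

(0,0): Delta=-0.4690 Bond=31.2811
(1,0): Delta=-1.0000 Bond=52.7890
(1,1): Delta=-0.3941 Bond=29.1117
V0=5.4883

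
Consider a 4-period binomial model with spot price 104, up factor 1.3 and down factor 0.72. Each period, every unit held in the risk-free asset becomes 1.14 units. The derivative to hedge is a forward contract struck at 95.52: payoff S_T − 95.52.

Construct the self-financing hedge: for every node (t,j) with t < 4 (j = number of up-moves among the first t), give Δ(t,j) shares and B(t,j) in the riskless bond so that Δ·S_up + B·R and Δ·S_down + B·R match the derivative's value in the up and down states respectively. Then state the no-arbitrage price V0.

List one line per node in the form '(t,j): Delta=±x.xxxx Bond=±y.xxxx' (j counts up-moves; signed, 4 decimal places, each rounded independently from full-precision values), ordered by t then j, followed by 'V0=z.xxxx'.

Under the risk-neutral measure, an up-move has probability p* = (R−d)/(u−d) = 0.7241 and values discount at R = 1.14.
At expiry t=4: V(4,0)=-67.5712, V(4,1)=-45.0569, V(4,2)=-4.4060, V(4,3)=68.9914, V(4,4)=201.5144
(3,0): S=38.8178. Δ = (V_up−V_dn)/(S_up−S_dn) = (-45.0569−-67.5712)/(50.4631−27.9488) = 1.0000. V = [p*·-45.0569 + (1−p*)·-67.5712]/1.14 = -44.9717. B = V − Δ·S = -83.7895.
(3,1): S=70.0877. Δ = (V_up−V_dn)/(S_up−S_dn) = (-4.4060−-45.0569)/(91.1140−50.4631) = 1.0000. V = [p*·-4.4060 + (1−p*)·-45.0569]/1.14 = -13.7018. B = V − Δ·S = -83.7895.
(3,2): S=126.5472. Δ = (V_up−V_dn)/(S_up−S_dn) = (68.9914−-4.4060)/(164.5114−91.1140) = 1.0000. V = [p*·68.9914 + (1−p*)·-4.4060]/1.14 = 42.7577. B = V − Δ·S = -83.7895.
(3,3): S=228.4880. Δ = (V_up−V_dn)/(S_up−S_dn) = (201.5144−68.9914)/(297.0344−164.5114) = 1.0000. V = [p*·201.5144 + (1−p*)·68.9914]/1.14 = 144.6985. B = V − Δ·S = -83.7895.
(2,0): S=53.9136. Δ = (V_up−V_dn)/(S_up−S_dn) = (-13.7018−-44.9717)/(70.0877−38.8178) = 1.0000. V = [p*·-13.7018 + (1−p*)·-44.9717]/1.14 = -19.5859. B = V − Δ·S = -73.4995.
(2,1): S=97.3440. Δ = (V_up−V_dn)/(S_up−S_dn) = (42.7577−-13.7018)/(126.5472−70.0877) = 1.0000. V = [p*·42.7577 + (1−p*)·-13.7018]/1.14 = 23.8445. B = V − Δ·S = -73.4995.
(2,2): S=175.7600. Δ = (V_up−V_dn)/(S_up−S_dn) = (144.6985−42.7577)/(228.4880−126.5472) = 1.0000. V = [p*·144.6985 + (1−p*)·42.7577]/1.14 = 102.2605. B = V − Δ·S = -73.4995.
(1,0): S=74.8800. Δ = (V_up−V_dn)/(S_up−S_dn) = (23.8445−-19.5859)/(97.3440−53.9136) = 1.0000. V = [p*·23.8445 + (1−p*)·-19.5859]/1.14 = 10.4067. B = V − Δ·S = -64.4733.
(1,1): S=135.2000. Δ = (V_up−V_dn)/(S_up−S_dn) = (102.2605−23.8445)/(175.7600−97.3440) = 1.0000. V = [p*·102.2605 + (1−p*)·23.8445]/1.14 = 70.7267. B = V − Δ·S = -64.4733.
(0,0): S=104.0000. Δ = (V_up−V_dn)/(S_up−S_dn) = (70.7267−10.4067)/(135.2000−74.8800) = 1.0000. V = [p*·70.7267 + (1−p*)·10.4067]/1.14 = 47.4445. B = V − Δ·S = -56.5555.
Self-financing check: at every node Δ·S+B equals the discounted successor values.

(0,0): Delta=1.0000 Bond=-56.5555
(1,0): Delta=1.0000 Bond=-64.4733
(1,1): Delta=1.0000 Bond=-64.4733
(2,0): Delta=1.0000 Bond=-73.4995
(2,1): Delta=1.0000 Bond=-73.4995
(2,2): Delta=1.0000 Bond=-73.4995
(3,0): Delta=1.0000 Bond=-83.7895
(3,1): Delta=1.0000 Bond=-83.7895
(3,2): Delta=1.0000 Bond=-83.7895
(3,3): Delta=1.0000 Bond=-83.7895
V0=47.4445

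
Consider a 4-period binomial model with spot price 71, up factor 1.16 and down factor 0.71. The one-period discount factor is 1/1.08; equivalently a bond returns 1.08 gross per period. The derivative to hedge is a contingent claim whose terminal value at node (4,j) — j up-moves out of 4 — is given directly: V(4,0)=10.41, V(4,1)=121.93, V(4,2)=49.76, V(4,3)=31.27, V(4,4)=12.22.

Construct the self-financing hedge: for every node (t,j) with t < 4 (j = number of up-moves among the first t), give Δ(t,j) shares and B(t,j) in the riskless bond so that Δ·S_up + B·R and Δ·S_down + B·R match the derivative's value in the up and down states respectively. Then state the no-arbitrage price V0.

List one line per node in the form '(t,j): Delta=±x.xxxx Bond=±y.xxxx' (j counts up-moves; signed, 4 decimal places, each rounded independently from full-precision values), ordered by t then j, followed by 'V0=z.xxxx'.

(0,0): Delta=-0.5530 Bond=58.8037
(1,0): Delta=-1.1366 Bond=92.9302
(1,1): Delta=-0.4757 Bond=57.1464
(2,0): Delta=-2.2716 Bond=140.9881
(2,1): Delta=-0.9864 Bond=91.5811
(2,2): Delta=-0.4081 Bond=55.2612
(3,0): Delta=9.7523 Bond=-153.2813
(3,1): Delta=-3.8629 Bond=218.3317
(3,2): Delta=-0.6057 Bond=73.0862
(3,3): Delta=-0.3820 Bond=56.7840
V0=19.5431

The replicating-portfolio and risk-neutral prices coincide; use p* = (1.08−0.71)/(1.16−0.71) = 0.8222 for the latter.
Payoff layer (t=4): V(4,0)=10.4100, V(4,1)=121.9300, V(4,2)=49.7600, V(4,3)=31.2700, V(4,4)=12.2200
  t=3,j=0: stock 25.4117 → up 29.4775 (V=121.9300), down 18.0423 (V=10.4100). Price 94.5409; hedge Δ=9.7523, bond B=-153.2813.
  t=3,j=1: stock 41.5177 → up 48.1605 (V=49.7600), down 29.4775 (V=121.9300). Price 57.9539; hedge Δ=-3.8629, bond B=218.3317.
  t=3,j=2: stock 67.8317 → up 78.6848 (V=31.2700), down 48.1605 (V=49.7600). Price 31.9973; hedge Δ=-0.6057, bond B=73.0862.
  t=3,j=3: stock 110.8236 → up 128.5554 (V=12.2200), down 78.6848 (V=31.2700). Price 14.4506; hedge Δ=-0.3820, bond B=56.7840.
  t=2,j=0: stock 35.7911 → up 41.5177 (V=57.9539), down 25.4117 (V=94.5409). Price 59.6836; hedge Δ=-2.2716, bond B=140.9881.
  t=2,j=1: stock 58.4756 → up 67.8317 (V=31.9973), down 41.5177 (V=57.9539). Price 33.8998; hedge Δ=-0.9864, bond B=91.5811.
  t=2,j=2: stock 95.5376 → up 110.8236 (V=14.4506), down 67.8317 (V=31.9973). Price 16.2685; hedge Δ=-0.4081, bond B=55.2612.
  t=1,j=0: stock 50.4100 → up 58.4756 (V=33.8998), down 35.7911 (V=59.6836). Price 35.6330; hedge Δ=-1.1366, bond B=92.9302.
  t=1,j=1: stock 82.3600 → up 95.5376 (V=16.2685), down 58.4756 (V=33.8998). Price 17.9657; hedge Δ=-0.4757, bond B=57.1464.
  t=0,j=0: stock 71.0000 → up 82.3600 (V=17.9657), down 50.4100 (V=35.6330). Price 19.5431; hedge Δ=-0.5530, bond B=58.8037.
Root portfolio cost Δ·71+B reproduces V0=19.5431.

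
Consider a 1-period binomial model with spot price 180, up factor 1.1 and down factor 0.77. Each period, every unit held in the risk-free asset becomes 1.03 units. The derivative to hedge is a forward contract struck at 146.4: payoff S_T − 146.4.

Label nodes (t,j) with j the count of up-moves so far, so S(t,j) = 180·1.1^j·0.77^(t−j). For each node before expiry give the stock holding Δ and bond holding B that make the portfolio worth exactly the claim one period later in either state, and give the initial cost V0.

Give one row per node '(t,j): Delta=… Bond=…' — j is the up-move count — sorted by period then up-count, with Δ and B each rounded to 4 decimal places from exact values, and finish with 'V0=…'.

(0,0): Delta=1.0000 Bond=-142.1359
V0=37.8641

No-arbitrage ⇒ martingale measure with p* = (R−d)/(u−d) = 0.7879.
At expiry t=1: V(1,0)=-7.8000, V(1,1)=51.6000
(0,0): S=180.0000. Δ = (V_up−V_dn)/(S_up−S_dn) = (51.6000−-7.8000)/(198.0000−138.6000) = 1.0000. V = [p*·51.6000 + (1−p*)·-7.8000]/1.03 = 37.8641. B = V − Δ·S = -142.1359.
Each (Δ,B) replicates both successor values, so the strategy is self-financing and V0 is arbitrage-free.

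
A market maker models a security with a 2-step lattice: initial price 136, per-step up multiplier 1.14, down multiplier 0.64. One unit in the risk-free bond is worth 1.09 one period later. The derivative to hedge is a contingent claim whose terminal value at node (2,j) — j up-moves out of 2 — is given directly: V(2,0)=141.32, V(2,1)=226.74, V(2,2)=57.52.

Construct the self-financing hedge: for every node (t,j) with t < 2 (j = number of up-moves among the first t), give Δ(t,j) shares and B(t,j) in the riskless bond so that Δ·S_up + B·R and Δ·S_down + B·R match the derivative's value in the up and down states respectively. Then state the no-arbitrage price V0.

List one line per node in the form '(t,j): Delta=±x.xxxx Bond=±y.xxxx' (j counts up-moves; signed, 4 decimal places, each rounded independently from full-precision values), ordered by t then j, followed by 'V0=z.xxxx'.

The replicating-portfolio and risk-neutral prices coincide; use p* = (1.09−0.64)/(1.14−0.64) = 0.9000 for the latter.
Terminal values V(2,·): V(2,0)=141.3200, V(2,1)=226.7400, V(2,2)=57.5200
(1,0): S=87.0400. Δ = (V_up−V_dn)/(S_up−S_dn) = (226.7400−141.3200)/(99.2256−55.7056) = 1.9628. V = [p*·226.7400 + (1−p*)·141.3200]/1.09 = 200.1817. B = V − Δ·S = 29.3417.
(1,1): S=155.0400. Δ = (V_up−V_dn)/(S_up−S_dn) = (57.5200−226.7400)/(176.7456−99.2256) = -2.1829. V = [p*·57.5200 + (1−p*)·226.7400]/1.09 = 68.2954. B = V − Δ·S = 406.7354.
(0,0): S=136.0000. Δ = (V_up−V_dn)/(S_up−S_dn) = (68.2954−200.1817)/(155.0400−87.0400) = -1.9395. V = [p*·68.2954 + (1−p*)·200.1817]/1.09 = 74.7560. B = V − Δ·S = 338.5285.
Each (Δ,B) replicates both successor values, so the strategy is self-financing and V0 is arbitrage-free.

(0,0): Delta=-1.9395 Bond=338.5285
(1,0): Delta=1.9628 Bond=29.3417
(1,1): Delta=-2.1829 Bond=406.7354
V0=74.7560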